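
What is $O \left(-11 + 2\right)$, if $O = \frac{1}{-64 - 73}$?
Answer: $\frac{9}{137} \approx 0.065693$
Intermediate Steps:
$O = - \frac{1}{137}$ ($O = \frac{1}{-137} = - \frac{1}{137} \approx -0.0072993$)
$O \left(-11 + 2\right) = - \frac{-11 + 2}{137} = \left(- \frac{1}{137}\right) \left(-9\right) = \frac{9}{137}$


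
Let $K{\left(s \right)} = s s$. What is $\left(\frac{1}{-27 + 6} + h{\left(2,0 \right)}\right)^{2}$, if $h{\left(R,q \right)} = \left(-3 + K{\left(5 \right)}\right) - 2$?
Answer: $\frac{175561}{441} \approx 398.1$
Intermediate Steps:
$K{\left(s \right)} = s^{2}$
$h{\left(R,q \right)} = 20$ ($h{\left(R,q \right)} = \left(-3 + 5^{2}\right) - 2 = \left(-3 + 25\right) - 2 = 22 - 2 = 20$)
$\left(\frac{1}{-27 + 6} + h{\left(2,0 \right)}\right)^{2} = \left(\frac{1}{-27 + 6} + 20\right)^{2} = \left(\frac{1}{-21} + 20\right)^{2} = \left(- \frac{1}{21} + 20\right)^{2} = \left(\frac{419}{21}\right)^{2} = \frac{175561}{441}$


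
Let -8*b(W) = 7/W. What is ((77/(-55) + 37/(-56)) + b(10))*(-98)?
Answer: 8421/40 ≈ 210.52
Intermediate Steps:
b(W) = -7/(8*W)
((77/(-55) + 37/(-56)) + b(10))*(-98) = ((77/(-55) + 37/(-56)) - 7/8/10)*(-98) = ((77*(-1/55) + 37*(-1/56)) - 7/8*⅒)*(-98) = ((-7/5 - 37/56) - 7/80)*(-98) = (-577/280 - 7/80)*(-98) = -1203/560*(-98) = 8421/40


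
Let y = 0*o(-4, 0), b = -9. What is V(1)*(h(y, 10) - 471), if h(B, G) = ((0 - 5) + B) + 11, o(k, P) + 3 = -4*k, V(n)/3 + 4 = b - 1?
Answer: 19530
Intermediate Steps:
V(n) = -42 (V(n) = -12 + 3*(-9 - 1) = -12 + 3*(-10) = -12 - 30 = -42)
o(k, P) = -3 - 4*k
y = 0 (y = 0*(-3 - 4*(-4)) = 0*(-3 + 16) = 0*13 = 0)
h(B, G) = 6 + B (h(B, G) = (-5 + B) + 11 = 6 + B)
V(1)*(h(y, 10) - 471) = -42*((6 + 0) - 471) = -42*(6 - 471) = -42*(-465) = 19530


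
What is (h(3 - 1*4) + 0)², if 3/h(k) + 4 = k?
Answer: 9/25 ≈ 0.36000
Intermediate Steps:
h(k) = 3/(-4 + k)
(h(3 - 1*4) + 0)² = (3/(-4 + (3 - 1*4)) + 0)² = (3/(-4 + (3 - 4)) + 0)² = (3/(-4 - 1) + 0)² = (3/(-5) + 0)² = (3*(-⅕) + 0)² = (-⅗ + 0)² = (-⅗)² = 9/25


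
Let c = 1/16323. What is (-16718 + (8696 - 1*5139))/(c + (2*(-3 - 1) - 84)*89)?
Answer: 214827003/133652723 ≈ 1.6074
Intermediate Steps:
c = 1/16323 ≈ 6.1263e-5
(-16718 + (8696 - 1*5139))/(c + (2*(-3 - 1) - 84)*89) = (-16718 + (8696 - 1*5139))/(1/16323 + (2*(-3 - 1) - 84)*89) = (-16718 + (8696 - 5139))/(1/16323 + (2*(-4) - 84)*89) = (-16718 + 3557)/(1/16323 + (-8 - 84)*89) = -13161/(1/16323 - 92*89) = -13161/(1/16323 - 8188) = -13161/(-133652723/16323) = -13161*(-16323/133652723) = 214827003/133652723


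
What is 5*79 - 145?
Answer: 250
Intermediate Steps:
5*79 - 145 = 395 - 145 = 250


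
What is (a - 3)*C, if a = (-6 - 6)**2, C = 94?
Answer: 13254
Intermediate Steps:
a = 144 (a = (-12)**2 = 144)
(a - 3)*C = (144 - 3)*94 = 141*94 = 13254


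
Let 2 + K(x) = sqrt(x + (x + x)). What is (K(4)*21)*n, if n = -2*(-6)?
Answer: -504 + 504*sqrt(3) ≈ 368.95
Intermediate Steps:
n = 12
K(x) = -2 + sqrt(3)*sqrt(x) (K(x) = -2 + sqrt(x + (x + x)) = -2 + sqrt(x + 2*x) = -2 + sqrt(3*x) = -2 + sqrt(3)*sqrt(x))
(K(4)*21)*n = ((-2 + sqrt(3)*sqrt(4))*21)*12 = ((-2 + sqrt(3)*2)*21)*12 = ((-2 + 2*sqrt(3))*21)*12 = (-42 + 42*sqrt(3))*12 = -504 + 504*sqrt(3)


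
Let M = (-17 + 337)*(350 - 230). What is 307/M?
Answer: 307/38400 ≈ 0.0079948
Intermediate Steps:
M = 38400 (M = 320*120 = 38400)
307/M = 307/38400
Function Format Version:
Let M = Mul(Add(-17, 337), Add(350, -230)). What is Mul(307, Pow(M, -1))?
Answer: Rational(307, 38400) ≈ 0.0079948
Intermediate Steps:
M = 38400 (M = Mul(320, 120) = 38400)
Mul(307, Pow(M, -1)) = Mul(307, Pow(38400, -1)) = Mul(307, Rational(1, 38400)) = Rational(307, 38400)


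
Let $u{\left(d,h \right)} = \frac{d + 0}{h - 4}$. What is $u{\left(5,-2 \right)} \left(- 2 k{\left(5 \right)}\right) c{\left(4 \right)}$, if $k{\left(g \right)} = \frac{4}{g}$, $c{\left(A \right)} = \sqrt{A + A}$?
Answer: $\frac{8 \sqrt{2}}{3} \approx 3.7712$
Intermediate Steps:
$c{\left(A \right)} = \sqrt{2} \sqrt{A}$ ($c{\left(A \right)} = \sqrt{2 A} = \sqrt{2} \sqrt{A}$)
$u{\left(d,h \right)} = \frac{d}{-4 + h}$
$u{\left(5,-2 \right)} \left(- 2 k{\left(5 \right)}\right) c{\left(4 \right)} = \frac{5}{-4 - 2} \left(- 2 \cdot \frac{4}{5}\right) \sqrt{2} \sqrt{4} = \frac{5}{-6} \left(- 2 \cdot 4 \cdot \frac{1}{5}\right) \sqrt{2} \cdot 2 = 5 \left(- \frac{1}{6}\right) \left(\left(-2\right) \frac{4}{5}\right) 2 \sqrt{2} = \left(- \frac{5}{6}\right) \left(- \frac{8}{5}\right) 2 \sqrt{2} = \frac{4 \cdot 2 \sqrt{2}}{3} = \frac{8 \sqrt{2}}{3}$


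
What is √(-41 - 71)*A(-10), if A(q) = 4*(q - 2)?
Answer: -192*I*√7 ≈ -507.98*I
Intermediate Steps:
A(q) = -8 + 4*q (A(q) = 4*(-2 + q) = -8 + 4*q)
√(-41 - 71)*A(-10) = √(-41 - 71)*(-8 + 4*(-10)) = √(-112)*(-8 - 40) = (4*I*√7)*(-48) = -192*I*√7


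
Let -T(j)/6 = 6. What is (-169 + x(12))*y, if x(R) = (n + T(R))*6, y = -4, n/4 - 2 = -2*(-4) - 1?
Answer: 676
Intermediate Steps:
T(j) = -36 (T(j) = -6*6 = -36)
n = 36 (n = 8 + 4*(-2*(-4) - 1) = 8 + 4*(8 - 1) = 8 + 4*7 = 8 + 28 = 36)
x(R) = 0 (x(R) = (36 - 36)*6 = 0*6 = 0)
(-169 + x(12))*y = (-169 + 0)*(-4) = -169*(-4) = 676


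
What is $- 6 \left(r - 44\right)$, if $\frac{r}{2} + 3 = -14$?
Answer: $468$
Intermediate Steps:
$r = -34$ ($r = -6 + 2 \left(-14\right) = -6 - 28 = -34$)
$- 6 \left(r - 44\right) = - 6 \left(-34 - 44\right) = \left(-6\right) \left(-78\right) = 468$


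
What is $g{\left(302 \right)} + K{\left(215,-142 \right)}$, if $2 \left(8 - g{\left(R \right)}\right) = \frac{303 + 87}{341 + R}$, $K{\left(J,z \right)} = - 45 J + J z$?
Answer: $- \frac{25846866}{643} \approx -40197.0$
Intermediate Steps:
$g{\left(R \right)} = 8 - \frac{195}{341 + R}$ ($g{\left(R \right)} = 8 - \frac{\left(303 + 87\right) \frac{1}{341 + R}}{2} = 8 - \frac{390 \frac{1}{341 + R}}{2} = 8 - \frac{195}{341 + R}$)
$g{\left(302 \right)} + K{\left(215,-142 \right)} = \frac{2533 + 8 \cdot 302}{341 + 302} + 215 \left(-45 - 142\right) = \frac{2533 + 2416}{643} + 215 \left(-187\right) = \frac{1}{643} \cdot 4949 - 40205 = \frac{4949}{643} - 40205 = - \frac{25846866}{643}$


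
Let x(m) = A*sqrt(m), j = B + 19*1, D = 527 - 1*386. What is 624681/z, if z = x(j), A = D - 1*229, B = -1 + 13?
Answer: -20151*sqrt(31)/88 ≈ -1275.0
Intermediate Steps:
D = 141 (D = 527 - 386 = 141)
B = 12
j = 31 (j = 12 + 19*1 = 12 + 19 = 31)
A = -88 (A = 141 - 1*229 = 141 - 229 = -88)
x(m) = -88*sqrt(m)
z = -88*sqrt(31) ≈ -489.96
624681/z = 624681/((-88*sqrt(31))) = 624681*(-sqrt(31)/2728) = -20151*sqrt(31)/88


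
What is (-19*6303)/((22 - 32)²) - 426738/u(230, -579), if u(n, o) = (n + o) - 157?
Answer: -8961621/25300 ≈ -354.21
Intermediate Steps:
u(n, o) = -157 + n + o
(-19*6303)/((22 - 32)²) - 426738/u(230, -579) = (-19*6303)/((22 - 32)²) - 426738/(-157 + 230 - 579) = -119757/((-10)²) - 426738/(-506) = -119757/100 - 426738*(-1/506) = -119757*1/100 + 213369/253 = -119757/100 + 213369/253 = -8961621/25300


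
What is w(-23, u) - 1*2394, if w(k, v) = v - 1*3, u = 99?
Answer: -2298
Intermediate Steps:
w(k, v) = -3 + v (w(k, v) = v - 3 = -3 + v)
w(-23, u) - 1*2394 = (-3 + 99) - 1*2394 = 96 - 2394 = -2298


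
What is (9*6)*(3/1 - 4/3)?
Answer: 90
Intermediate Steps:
(9*6)*(3/1 - 4/3) = 54*(3*1 - 4*⅓) = 54*(3 - 4/3) = 54*(5/3) = 90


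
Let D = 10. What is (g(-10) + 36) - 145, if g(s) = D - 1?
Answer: -100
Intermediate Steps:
g(s) = 9 (g(s) = 10 - 1 = 9)
(g(-10) + 36) - 145 = (9 + 36) - 145 = 45 - 145 = -100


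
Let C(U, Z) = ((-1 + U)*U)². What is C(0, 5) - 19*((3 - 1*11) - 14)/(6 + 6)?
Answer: 209/6 ≈ 34.833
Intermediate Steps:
C(U, Z) = U²*(-1 + U)² (C(U, Z) = (U*(-1 + U))² = U²*(-1 + U)²)
C(0, 5) - 19*((3 - 1*11) - 14)/(6 + 6) = 0²*(-1 + 0)² - 19*((3 - 1*11) - 14)/(6 + 6) = 0*(-1)² - 19*((3 - 11) - 14)/12 = 0*1 - 19*(-8 - 14)/12 = 0 - (-418)/12 = 0 - 19*(-11/6) = 0 + 209/6 = 209/6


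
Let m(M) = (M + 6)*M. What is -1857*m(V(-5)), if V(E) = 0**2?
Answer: 0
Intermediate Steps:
V(E) = 0
m(M) = M*(6 + M) (m(M) = (6 + M)*M = M*(6 + M))
-1857*m(V(-5)) = -0*(6 + 0) = -0*6 = -1857*0 = 0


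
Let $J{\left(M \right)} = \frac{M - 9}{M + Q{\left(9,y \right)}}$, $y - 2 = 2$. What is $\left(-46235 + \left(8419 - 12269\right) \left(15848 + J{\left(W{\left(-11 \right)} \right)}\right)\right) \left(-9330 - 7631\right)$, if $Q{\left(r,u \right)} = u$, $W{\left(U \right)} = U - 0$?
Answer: $1035842785635$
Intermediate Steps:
$y = 4$ ($y = 2 + 2 = 4$)
$W{\left(U \right)} = U$ ($W{\left(U \right)} = U + 0 = U$)
$J{\left(M \right)} = \frac{-9 + M}{4 + M}$ ($J{\left(M \right)} = \frac{M - 9}{M + 4} = \frac{-9 + M}{4 + M}$)
$\left(-46235 + \left(8419 - 12269\right) \left(15848 + J{\left(W{\left(-11 \right)} \right)}\right)\right) \left(-9330 - 7631\right) = \left(-46235 + \left(8419 - 12269\right) \left(15848 + \frac{-9 - 11}{4 - 11}\right)\right) \left(-9330 - 7631\right) = \left(-46235 - 3850 \left(15848 + \frac{1}{-7} \left(-20\right)\right)\right) \left(-16961\right) = \left(-46235 - 3850 \left(15848 - - \frac{20}{7}\right)\right) \left(-16961\right) = \left(-46235 - 3850 \left(15848 + \frac{20}{7}\right)\right) \left(-16961\right) = \left(-46235 - 61025800\right) \left(-16961\right) = \left(-61072035\right) \left(-16961\right) = 1035842785635$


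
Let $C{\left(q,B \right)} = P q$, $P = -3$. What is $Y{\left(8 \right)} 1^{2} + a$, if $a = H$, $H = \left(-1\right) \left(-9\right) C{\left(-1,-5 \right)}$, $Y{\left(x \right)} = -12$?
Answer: $15$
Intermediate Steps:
$C{\left(q,B \right)} = - 3 q$
$H = 27$ ($H = \left(-1\right) \left(-9\right) \left(\left(-3\right) \left(-1\right)\right) = 9 \cdot 3 = 27$)
$a = 27$
$Y{\left(8 \right)} 1^{2} + a = - 12 \cdot 1^{2} + 27 = \left(-12\right) 1 + 27 = -12 + 27 = 15$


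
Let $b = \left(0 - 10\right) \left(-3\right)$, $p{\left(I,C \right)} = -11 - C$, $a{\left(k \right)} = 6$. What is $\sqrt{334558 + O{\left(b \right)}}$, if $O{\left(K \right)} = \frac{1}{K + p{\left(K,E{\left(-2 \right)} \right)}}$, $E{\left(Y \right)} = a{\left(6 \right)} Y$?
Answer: $\frac{\sqrt{321510269}}{31} \approx 578.41$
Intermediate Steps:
$E{\left(Y \right)} = 6 Y$
$b = 30$ ($b = \left(-10\right) \left(-3\right) = 30$)
$O{\left(K \right)} = \frac{1}{1 + K}$ ($O{\left(K \right)} = \frac{1}{K - \left(11 + 6 \left(-2\right)\right)} = \frac{1}{K - -1} = \frac{1}{K + \left(-11 + 12\right)} = \frac{1}{K + 1} = \frac{1}{1 + K}$)
$\sqrt{334558 + O{\left(b \right)}} = \sqrt{334558 + \frac{1}{1 + 30}} = \sqrt{334558 + \frac{1}{31}} = \sqrt{\frac{10371299}{31}} = \frac{\sqrt{321510269}}{31}$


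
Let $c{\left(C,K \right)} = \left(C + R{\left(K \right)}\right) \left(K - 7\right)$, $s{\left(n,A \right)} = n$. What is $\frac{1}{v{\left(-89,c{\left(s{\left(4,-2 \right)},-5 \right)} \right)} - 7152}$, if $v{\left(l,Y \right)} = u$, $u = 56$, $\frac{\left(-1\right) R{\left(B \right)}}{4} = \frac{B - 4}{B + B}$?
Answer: $- \frac{1}{7096} \approx -0.00014092$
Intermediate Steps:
$R{\left(B \right)} = - \frac{2 \left(-4 + B\right)}{B}$ ($R{\left(B \right)} = - 4 \frac{B - 4}{B + B} = - 4 \frac{-4 + B}{2 B} = - \frac{2 \left(-4 + B\right)}{B}$)
$c{\left(C,K \right)} = \left(-7 + K\right) \left(-2 + C + \frac{8}{K}\right)$ ($c{\left(C,K \right)} = \left(C - \left(2 - \frac{8}{K}\right)\right) \left(K - 7\right) = \left(-2 + C + \frac{8}{K}\right) \left(-7 + K\right) = \left(-7 + K\right) \left(-2 + C + \frac{8}{K}\right)$)
$v{\left(l,Y \right)} = 56$
$\frac{1}{v{\left(-89,c{\left(s{\left(4,-2 \right)},-5 \right)} \right)} - 7152} = \frac{1}{56 - 7152} = \frac{1}{-7096} = - \frac{1}{7096}$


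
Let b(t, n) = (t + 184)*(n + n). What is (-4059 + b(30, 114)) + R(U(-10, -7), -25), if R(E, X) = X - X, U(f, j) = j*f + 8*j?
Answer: 44733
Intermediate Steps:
U(f, j) = 8*j + f*j (U(f, j) = f*j + 8*j = 8*j + f*j)
b(t, n) = 2*n*(184 + t) (b(t, n) = (184 + t)*(2*n) = 2*n*(184 + t))
R(E, X) = 0
(-4059 + b(30, 114)) + R(U(-10, -7), -25) = (-4059 + 2*114*(184 + 30)) + 0 = (-4059 + 2*114*214) + 0 = (-4059 + 48792) + 0 = 44733 + 0 = 44733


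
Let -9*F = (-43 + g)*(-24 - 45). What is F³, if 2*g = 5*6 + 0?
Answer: -267089984/27 ≈ -9.8922e+6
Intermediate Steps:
g = 15 (g = (5*6 + 0)/2 = (30 + 0)/2 = (½)*30 = 15)
F = -644/3 (F = -(-43 + 15)*(-24 - 45)/9 = -(-28)*(-69)/9 = -⅑*1932 = -644/3 ≈ -214.67)
F³ = (-644/3)³ = -267089984/27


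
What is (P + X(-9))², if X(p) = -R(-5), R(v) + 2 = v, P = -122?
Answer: 13225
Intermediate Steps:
R(v) = -2 + v
X(p) = 7 (X(p) = -(-2 - 5) = -1*(-7) = 7)
(P + X(-9))² = (-122 + 7)² = (-115)² = 13225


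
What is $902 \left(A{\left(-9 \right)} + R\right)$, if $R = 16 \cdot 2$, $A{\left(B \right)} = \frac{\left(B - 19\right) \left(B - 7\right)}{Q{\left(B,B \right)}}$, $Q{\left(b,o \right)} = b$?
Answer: $- \frac{144320}{9} \approx -16036.0$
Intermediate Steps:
$A{\left(B \right)} = \frac{\left(-19 + B\right) \left(-7 + B\right)}{B}$ ($A{\left(B \right)} = \frac{\left(B - 19\right) \left(B - 7\right)}{B} = \frac{\left(-19 + B\right) \left(-7 + B\right)}{B}$)
$R = 32$
$902 \left(A{\left(-9 \right)} + R\right) = 902 \left(\left(-26 - 9 + \frac{133}{-9}\right) + 32\right) = 902 \left(\left(-26 - 9 + 133 \left(- \frac{1}{9}\right)\right) + 32\right) = 902 \left(\left(-26 - 9 - \frac{133}{9}\right) + 32\right) = 902 \left(- \frac{448}{9} + 32\right) = 902 \left(- \frac{160}{9}\right) = - \frac{144320}{9}$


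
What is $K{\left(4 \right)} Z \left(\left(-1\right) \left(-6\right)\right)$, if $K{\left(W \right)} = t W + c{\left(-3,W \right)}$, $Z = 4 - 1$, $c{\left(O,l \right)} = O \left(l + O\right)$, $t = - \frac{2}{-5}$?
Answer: $- \frac{126}{5} \approx -25.2$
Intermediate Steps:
$t = \frac{2}{5}$ ($t = \left(-2\right) \left(- \frac{1}{5}\right) = \frac{2}{5} \approx 0.4$)
$c{\left(O,l \right)} = O \left(O + l\right)$
$Z = 3$ ($Z = 4 - 1 = 3$)
$K{\left(W \right)} = 9 - \frac{13 W}{5}$ ($K{\left(W \right)} = \frac{2 W}{5} - 3 \left(-3 + W\right) = \frac{2 W}{5} - \left(-9 + 3 W\right) = 9 - \frac{13 W}{5}$)
$K{\left(4 \right)} Z \left(\left(-1\right) \left(-6\right)\right) = \left(9 - \frac{52}{5}\right) 3 \left(\left(-1\right) \left(-6\right)\right) = \left(9 - \frac{52}{5}\right) 3 \cdot 6 = \left(- \frac{7}{5}\right) 3 \cdot 6 = \left(- \frac{21}{5}\right) 6 = - \frac{126}{5}$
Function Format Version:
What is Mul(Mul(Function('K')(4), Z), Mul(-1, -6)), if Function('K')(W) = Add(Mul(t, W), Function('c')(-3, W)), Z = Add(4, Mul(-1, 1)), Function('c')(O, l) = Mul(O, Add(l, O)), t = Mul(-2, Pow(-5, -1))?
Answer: Rational(-126, 5) ≈ -25.200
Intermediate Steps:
t = Rational(2, 5) (t = Mul(-2, Rational(-1, 5)) = Rational(2, 5) ≈ 0.40000)
Function('c')(O, l) = Mul(O, Add(O, l))
Z = 3 (Z = Add(4, -1) = 3)
Function('K')(W) = Add(9, Mul(Rational(-13, 5), W)) (Function('K')(W) = Add(Mul(Rational(2, 5), W), Mul(-3, Add(-3, W))) = Add(Mul(Rational(2, 5), W), Add(9, Mul(-3, W))) = Add(9, Mul(Rational(-13, 5), W)))
Mul(Mul(Function('K')(4), Z), Mul(-1, -6)) = Mul(Mul(Add(9, Mul(Rational(-13, 5), 4)), 3), Mul(-1, -6)) = Mul(Mul(Add(9, Rational(-52, 5)), 3), 6) = Mul(Mul(Rational(-7, 5), 3), 6) = Mul(Rational(-21, 5), 6) = Rational(-126, 5)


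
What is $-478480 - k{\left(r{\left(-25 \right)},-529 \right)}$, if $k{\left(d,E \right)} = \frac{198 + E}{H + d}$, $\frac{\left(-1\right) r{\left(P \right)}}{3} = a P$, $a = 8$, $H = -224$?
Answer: $- \frac{179908149}{376} \approx -4.7848 \cdot 10^{5}$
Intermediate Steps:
$r{\left(P \right)} = - 24 P$ ($r{\left(P \right)} = - 3 \cdot 8 P = - 24 P$)
$k{\left(d,E \right)} = \frac{198 + E}{-224 + d}$
$-478480 - k{\left(r{\left(-25 \right)},-529 \right)} = -478480 - \frac{198 - 529}{-224 - -600} = -478480 - \frac{1}{-224 + 600} \left(-331\right) = -478480 - \frac{1}{376} \left(-331\right) = -478480 - - \frac{331}{376} = -478480 + \frac{331}{376} = - \frac{179908149}{376}$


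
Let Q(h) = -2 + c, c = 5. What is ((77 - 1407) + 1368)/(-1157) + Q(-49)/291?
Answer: -2529/112229 ≈ -0.022534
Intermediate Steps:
Q(h) = 3 (Q(h) = -2 + 5 = 3)
((77 - 1407) + 1368)/(-1157) + Q(-49)/291 = ((77 - 1407) + 1368)/(-1157) + 3/291 = (-1330 + 1368)*(-1/1157) + 3*(1/291) = 38*(-1/1157) + 1/97 = -38/1157 + 1/97 = -2529/112229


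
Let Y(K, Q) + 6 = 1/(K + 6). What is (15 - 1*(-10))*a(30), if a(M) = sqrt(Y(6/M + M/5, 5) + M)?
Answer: 25*sqrt(89609)/61 ≈ 122.68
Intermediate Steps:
Y(K, Q) = -6 + 1/(6 + K) (Y(K, Q) = -6 + 1/(K + 6) = -6 + 1/(6 + K))
a(M) = sqrt(M + (-35 - 36/M - 6*M/5)/(6 + 6/M + M/5)) (a(M) = sqrt((-35 - 6*(6/M + M/5))/(6 + (6/M + M/5)) + M) = sqrt((-35 + (-36/M - 6*M/5))/(6 + 6/M + M/5) + M) = sqrt((-35 - 36/M - 6*M/5)/(6 + 6/M + M/5) + M) = sqrt(M + (-35 - 36/M - 6*M/5)/(6 + 6/M + M/5)))
(15 - 1*(-10))*a(30) = (15 - 1*(-10))*sqrt((-180 + 30**3 - 145*30 + 24*30**2)/(30 + 30**2 + 30*30)) = (15 + 10)*sqrt((-180 + 27000 - 4350 + 24*900)/(30 + 900 + 900)) = 25*sqrt((-180 + 27000 - 4350 + 21600)/1830) = 25*sqrt((1/1830)*44070) = 25*sqrt(1469/61) = 25*(sqrt(89609)/61) = 25*sqrt(89609)/61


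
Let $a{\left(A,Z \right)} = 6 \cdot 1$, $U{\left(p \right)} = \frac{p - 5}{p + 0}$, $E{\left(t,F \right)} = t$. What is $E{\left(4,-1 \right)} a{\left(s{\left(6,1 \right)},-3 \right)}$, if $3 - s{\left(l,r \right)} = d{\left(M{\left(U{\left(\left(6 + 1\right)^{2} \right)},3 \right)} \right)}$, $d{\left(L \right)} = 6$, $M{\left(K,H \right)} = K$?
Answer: $24$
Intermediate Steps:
$U{\left(p \right)} = \frac{-5 + p}{p}$
$s{\left(l,r \right)} = -3$ ($s{\left(l,r \right)} = 3 - 6 = -3$)
$a{\left(A,Z \right)} = 6$
$E{\left(4,-1 \right)} a{\left(s{\left(6,1 \right)},-3 \right)} = 4 \cdot 6 = 24$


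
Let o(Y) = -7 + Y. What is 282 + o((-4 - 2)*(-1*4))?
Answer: 299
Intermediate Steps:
282 + o((-4 - 2)*(-1*4)) = 282 + (-7 + (-4 - 2)*(-1*4)) = 282 + (-7 - 6*(-4)) = 282 + (-7 + 24) = 282 + 17 = 299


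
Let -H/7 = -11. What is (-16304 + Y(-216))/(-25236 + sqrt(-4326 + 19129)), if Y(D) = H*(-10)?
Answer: 430879464/636840893 + 17074*sqrt(14803)/636840893 ≈ 0.67985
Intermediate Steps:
H = 77 (H = -7*(-11) = 77)
Y(D) = -770 (Y(D) = 77*(-10) = -770)
(-16304 + Y(-216))/(-25236 + sqrt(-4326 + 19129)) = (-16304 - 770)/(-25236 + sqrt(-4326 + 19129)) = -17074/(-25236 + sqrt(14803))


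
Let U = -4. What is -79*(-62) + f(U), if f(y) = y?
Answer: 4894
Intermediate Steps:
-79*(-62) + f(U) = -79*(-62) - 4 = 4898 - 4 = 4894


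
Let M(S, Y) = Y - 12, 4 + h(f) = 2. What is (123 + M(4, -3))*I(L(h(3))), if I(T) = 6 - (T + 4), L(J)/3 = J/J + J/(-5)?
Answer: -1188/5 ≈ -237.60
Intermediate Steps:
h(f) = -2 (h(f) = -4 + 2 = -2)
M(S, Y) = -12 + Y
L(J) = 3 - 3*J/5 (L(J) = 3*(J/J + J/(-5)) = 3*(1 + J*(-⅕)) = 3*(1 - J/5) = 3 - 3*J/5)
I(T) = 2 - T (I(T) = 6 - (4 + T) = 6 + (-4 - T) = 2 - T)
(123 + M(4, -3))*I(L(h(3))) = (123 + (-12 - 3))*(2 - (3 - ⅗*(-2))) = (123 - 15)*(2 - (3 + 6/5)) = 108*(2 - 1*21/5) = 108*(2 - 21/5) = 108*(-11/5) = -1188/5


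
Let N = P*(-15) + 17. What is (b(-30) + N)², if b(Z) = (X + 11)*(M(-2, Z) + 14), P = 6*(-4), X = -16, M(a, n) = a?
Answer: 100489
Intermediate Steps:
P = -24
b(Z) = -60 (b(Z) = (-16 + 11)*(-2 + 14) = -5*12 = -60)
N = 377 (N = -24*(-15) + 17 = 360 + 17 = 377)
(b(-30) + N)² = (-60 + 377)² = 317² = 100489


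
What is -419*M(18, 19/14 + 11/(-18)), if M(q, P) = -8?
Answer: 3352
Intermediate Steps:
-419*M(18, 19/14 + 11/(-18)) = -419*(-8) = 3352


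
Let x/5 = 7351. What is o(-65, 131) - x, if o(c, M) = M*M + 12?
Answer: -19582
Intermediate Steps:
x = 36755 (x = 5*7351 = 36755)
o(c, M) = 12 + M² (o(c, M) = M² + 12 = 12 + M²)
o(-65, 131) - x = (12 + 131²) - 1*36755 = (12 + 17161) - 36755 = 17173 - 36755 = -19582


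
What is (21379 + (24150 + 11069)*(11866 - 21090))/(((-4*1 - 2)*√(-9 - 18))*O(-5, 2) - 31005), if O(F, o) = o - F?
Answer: 373023080755/35605839 - 1515913826*I*√3/35605839 ≈ 10476.0 - 73.742*I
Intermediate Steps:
(21379 + (24150 + 11069)*(11866 - 21090))/(((-4*1 - 2)*√(-9 - 18))*O(-5, 2) - 31005) = (21379 + (24150 + 11069)*(11866 - 21090))/(((-4*1 - 2)*√(-9 - 18))*(2 - 1*(-5)) - 31005) = (21379 + 35219*(-9224))/(((-4 - 2)*√(-27))*(2 + 5) - 31005) = (21379 - 324860056)/(-18*I*√3*7 - 31005) = -324838677/(-18*I*√3*7 - 31005) = -324838677/(-126*I*√3 - 31005) = -324838677/(-31005 - 126*I*√3)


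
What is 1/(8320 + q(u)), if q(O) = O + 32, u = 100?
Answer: 1/8452 ≈ 0.00011832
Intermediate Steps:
q(O) = 32 + O
1/(8320 + q(u)) = 1/(8320 + (32 + 100)) = 1/(8320 + 132) = 1/8452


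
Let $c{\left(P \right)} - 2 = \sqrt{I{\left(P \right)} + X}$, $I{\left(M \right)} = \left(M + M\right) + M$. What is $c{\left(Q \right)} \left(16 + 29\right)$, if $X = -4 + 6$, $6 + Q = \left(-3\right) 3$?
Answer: $90 + 45 i \sqrt{43} \approx 90.0 + 295.08 i$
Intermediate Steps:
$Q = -15$ ($Q = -6 - 9 = -15$)
$X = 2$
$I{\left(M \right)} = 3 M$ ($I{\left(M \right)} = 2 M + M = 3 M$)
$c{\left(P \right)} = 2 + \sqrt{2 + 3 P}$ ($c{\left(P \right)} = 2 + \sqrt{3 P + 2} = 2 + \sqrt{2 + 3 P}$)
$c{\left(Q \right)} \left(16 + 29\right) = \left(2 + \sqrt{2 + 3 \left(-15\right)}\right) \left(16 + 29\right) = \left(2 + \sqrt{2 - 45}\right) 45 = \left(2 + \sqrt{-43}\right) 45 = \left(2 + i \sqrt{43}\right) 45 = 90 + 45 i \sqrt{43}$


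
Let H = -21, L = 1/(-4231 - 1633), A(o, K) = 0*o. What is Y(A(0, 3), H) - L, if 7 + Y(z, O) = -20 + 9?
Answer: -105551/5864 ≈ -18.000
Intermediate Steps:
A(o, K) = 0
L = -1/5864 (L = 1/(-5864) = -1/5864 ≈ -0.00017053)
Y(z, O) = -18 (Y(z, O) = -7 + (-20 + 9) = -7 - 11 = -18)
Y(A(0, 3), H) - L = -18 - 1*(-1/5864) = -18 + 1/5864 = -105551/5864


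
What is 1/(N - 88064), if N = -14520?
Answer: -1/102584 ≈ -9.7481e-6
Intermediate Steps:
1/(N - 88064) = 1/(-14520 - 88064) = 1/(-102584) = -1/102584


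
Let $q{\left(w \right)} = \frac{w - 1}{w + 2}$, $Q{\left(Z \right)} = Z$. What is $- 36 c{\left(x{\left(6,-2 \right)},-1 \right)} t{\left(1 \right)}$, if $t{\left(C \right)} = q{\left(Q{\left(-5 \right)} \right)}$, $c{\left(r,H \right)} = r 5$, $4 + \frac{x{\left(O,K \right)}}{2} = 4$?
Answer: $0$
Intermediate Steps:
$x{\left(O,K \right)} = 0$ ($x{\left(O,K \right)} = -8 + 2 \cdot 4 = -8 + 8 = 0$)
$c{\left(r,H \right)} = 5 r$
$q{\left(w \right)} = \frac{-1 + w}{2 + w}$
$t{\left(C \right)} = 2$ ($t{\left(C \right)} = \frac{-1 - 5}{2 - 5} = \frac{1}{-3} \left(-6\right) = \left(- \frac{1}{3}\right) \left(-6\right) = 2$)
$- 36 c{\left(x{\left(6,-2 \right)},-1 \right)} t{\left(1 \right)} = - 36 \cdot 5 \cdot 0 \cdot 2 = \left(-36\right) 0 \cdot 2 = 0 \cdot 2 = 0$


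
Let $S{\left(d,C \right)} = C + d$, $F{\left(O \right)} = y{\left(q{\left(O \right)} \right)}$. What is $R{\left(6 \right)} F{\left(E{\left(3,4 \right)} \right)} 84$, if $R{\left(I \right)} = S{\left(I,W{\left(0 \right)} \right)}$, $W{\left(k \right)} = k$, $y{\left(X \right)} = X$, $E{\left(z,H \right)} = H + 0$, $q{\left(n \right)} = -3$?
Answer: $-1512$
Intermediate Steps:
$E{\left(z,H \right)} = H$
$F{\left(O \right)} = -3$
$R{\left(I \right)} = I$ ($R{\left(I \right)} = 0 + I = I$)
$R{\left(6 \right)} F{\left(E{\left(3,4 \right)} \right)} 84 = 6 \left(\left(-3\right) 84\right) = 6 \left(-252\right) = -1512$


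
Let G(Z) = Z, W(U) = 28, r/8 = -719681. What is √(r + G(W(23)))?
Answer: 2*I*√1439355 ≈ 2399.5*I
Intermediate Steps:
r = -5757448 (r = 8*(-719681) = -5757448)
√(r + G(W(23))) = √(-5757448 + 28) = √(-5757420) = 2*I*√1439355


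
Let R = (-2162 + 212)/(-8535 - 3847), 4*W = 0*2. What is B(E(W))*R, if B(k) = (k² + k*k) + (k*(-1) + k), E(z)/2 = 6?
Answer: 280800/6191 ≈ 45.356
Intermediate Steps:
W = 0 (W = (0*2)/4 = (¼)*0 = 0)
E(z) = 12 (E(z) = 2*6 = 12)
B(k) = 2*k² (B(k) = (k² + k²) + (-k + k) = 2*k² + 0 = 2*k²)
R = 975/6191 (R = -1950/(-12382) = -1950*(-1/12382) = 975/6191 ≈ 0.15749)
B(E(W))*R = (2*12²)*(975/6191) = (2*144)*(975/6191) = 288*(975/6191) = 280800/6191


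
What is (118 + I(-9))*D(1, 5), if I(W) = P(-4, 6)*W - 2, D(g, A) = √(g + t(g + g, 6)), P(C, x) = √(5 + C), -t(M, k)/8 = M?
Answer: 107*I*√15 ≈ 414.41*I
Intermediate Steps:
t(M, k) = -8*M
D(g, A) = √15*√(-g) (D(g, A) = √(g - 8*(g + g)) = √(g - 16*g) = √(-15*g) = √15*√(-g))
I(W) = -2 + W (I(W) = √(5 - 4)*W - 2 = √1*W - 2 = 1*W - 2 = W - 2 = -2 + W)
(118 + I(-9))*D(1, 5) = (118 + (-2 - 9))*(√15*√(-1*1)) = (118 - 11)*(√15*√(-1)) = 107*(√15*I) = 107*(I*√15) = 107*I*√15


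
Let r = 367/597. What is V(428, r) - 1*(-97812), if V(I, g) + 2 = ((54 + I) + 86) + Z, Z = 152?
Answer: 98530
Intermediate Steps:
r = 367/597 (r = 367*(1/597) = 367/597 ≈ 0.61474)
V(I, g) = 290 + I (V(I, g) = -2 + (((54 + I) + 86) + 152) = -2 + ((140 + I) + 152) = -2 + (292 + I) = 290 + I)
V(428, r) - 1*(-97812) = (290 + 428) - 1*(-97812) = 718 + 97812 = 98530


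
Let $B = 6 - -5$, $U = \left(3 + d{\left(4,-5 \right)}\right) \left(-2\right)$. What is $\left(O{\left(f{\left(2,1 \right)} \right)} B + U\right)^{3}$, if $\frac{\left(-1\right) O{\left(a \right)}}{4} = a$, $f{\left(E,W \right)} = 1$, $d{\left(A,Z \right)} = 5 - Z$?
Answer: $-343000$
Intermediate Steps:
$O{\left(a \right)} = - 4 a$
$U = -26$ ($U = \left(3 + \left(5 - -5\right)\right) \left(-2\right) = \left(3 + \left(5 + 5\right)\right) \left(-2\right) = \left(3 + 10\right) \left(-2\right) = 13 \left(-2\right) = -26$)
$B = 11$ ($B = 6 + 5 = 11$)
$\left(O{\left(f{\left(2,1 \right)} \right)} B + U\right)^{3} = \left(\left(-4\right) 1 \cdot 11 - 26\right)^{3} = \left(\left(-4\right) 11 - 26\right)^{3} = \left(-44 - 26\right)^{3} = \left(-70\right)^{3} = -343000$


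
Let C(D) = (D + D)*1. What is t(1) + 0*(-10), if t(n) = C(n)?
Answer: 2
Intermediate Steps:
C(D) = 2*D (C(D) = (2*D)*1 = 2*D)
t(n) = 2*n
t(1) + 0*(-10) = 2*1 + 0*(-10) = 2 + 0 = 2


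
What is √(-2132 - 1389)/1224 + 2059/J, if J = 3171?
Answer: 2059/3171 + I*√3521/1224 ≈ 0.64932 + 0.048479*I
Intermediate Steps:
√(-2132 - 1389)/1224 + 2059/J = √(-2132 - 1389)/1224 + 2059/3171 = √(-3521)*(1/1224) + 2059*(1/3171) = (I*√3521)*(1/1224) + 2059/3171 = I*√3521/1224 + 2059/3171 = 2059/3171 + I*√3521/1224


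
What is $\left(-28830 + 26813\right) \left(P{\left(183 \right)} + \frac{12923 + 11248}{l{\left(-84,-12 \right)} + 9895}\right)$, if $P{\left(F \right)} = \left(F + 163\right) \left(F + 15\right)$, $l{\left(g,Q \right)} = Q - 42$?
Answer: $- \frac{1359884391783}{9841} \approx -1.3819 \cdot 10^{8}$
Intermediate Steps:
$l{\left(g,Q \right)} = -42 + Q$ ($l{\left(g,Q \right)} = Q - 42 = -42 + Q$)
$P{\left(F \right)} = \left(15 + F\right) \left(163 + F\right)$ ($P{\left(F \right)} = \left(163 + F\right) \left(15 + F\right) = \left(15 + F\right) \left(163 + F\right)$)
$\left(-28830 + 26813\right) \left(P{\left(183 \right)} + \frac{12923 + 11248}{l{\left(-84,-12 \right)} + 9895}\right) = \left(-28830 + 26813\right) \left(\left(2445 + 183^{2} + 178 \cdot 183\right) + \frac{12923 + 11248}{\left(-42 - 12\right) + 9895}\right) = - 2017 \left(\left(2445 + 33489 + 32574\right) + \frac{24171}{-54 + 9895}\right) = - 2017 \left(68508 + \frac{24171}{9841}\right) = \left(-2017\right) \frac{674211399}{9841} = - \frac{1359884391783}{9841}$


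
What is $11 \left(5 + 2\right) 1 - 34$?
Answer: $43$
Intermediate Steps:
$11 \left(5 + 2\right) 1 - 34 = 11 \cdot 7 \cdot 1 - 34 = 11 \cdot 7 - 34 = 77 - 34 = 43$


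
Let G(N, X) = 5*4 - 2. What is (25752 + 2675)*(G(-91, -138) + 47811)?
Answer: 1359634983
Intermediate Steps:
G(N, X) = 18 (G(N, X) = 20 - 2 = 18)
(25752 + 2675)*(G(-91, -138) + 47811) = (25752 + 2675)*(18 + 47811) = 28427*47829 = 1359634983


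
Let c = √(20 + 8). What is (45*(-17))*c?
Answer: -1530*√7 ≈ -4048.0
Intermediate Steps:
c = 2*√7 (c = √28 = 2*√7 ≈ 5.2915)
(45*(-17))*c = (45*(-17))*(2*√7) = -1530*√7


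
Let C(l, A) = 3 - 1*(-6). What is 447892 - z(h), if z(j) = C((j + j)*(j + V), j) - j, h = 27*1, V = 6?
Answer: 447910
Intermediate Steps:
C(l, A) = 9 (C(l, A) = 3 + 6 = 9)
h = 27
z(j) = 9 - j
447892 - z(h) = 447892 - (9 - 1*27) = 447892 - (9 - 27) = 447892 - 1*(-18) = 447892 + 18 = 447910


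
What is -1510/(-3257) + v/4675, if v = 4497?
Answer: 21705979/15226475 ≈ 1.4255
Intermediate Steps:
-1510/(-3257) + v/4675 = -1510/(-3257) + 4497/4675 = -1510*(-1/3257) + 4497*(1/4675) = 1510/3257 + 4497/4675 = 21705979/15226475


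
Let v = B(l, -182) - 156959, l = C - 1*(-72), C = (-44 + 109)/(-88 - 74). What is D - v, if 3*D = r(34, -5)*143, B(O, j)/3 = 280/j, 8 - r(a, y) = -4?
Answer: 2047963/13 ≈ 1.5754e+5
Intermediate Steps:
C = -65/162 (C = 65/(-162) = 65*(-1/162) = -65/162 ≈ -0.40123)
r(a, y) = 12 (r(a, y) = 8 - 1*(-4) = 8 + 4 = 12)
l = 11599/162 (l = -65/162 - 1*(-72) = -65/162 + 72 = 11599/162 ≈ 71.599)
B(O, j) = 840/j (B(O, j) = 3*(280/j) = 840/j)
v = -2040527/13 (v = 840/(-182) - 156959 = 840*(-1/182) - 156959 = -60/13 - 156959 = -2040527/13 ≈ -1.5696e+5)
D = 572 (D = (12*143)/3 = (⅓)*1716 = 572)
D - v = 572 - 1*(-2040527/13) = 572 + 2040527/13 = 2047963/13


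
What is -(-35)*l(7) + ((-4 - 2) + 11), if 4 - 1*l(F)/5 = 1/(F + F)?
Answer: 1385/2 ≈ 692.50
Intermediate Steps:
l(F) = 20 - 5/(2*F) (l(F) = 20 - 5/(F + F) = 20 - 5*1/(2*F) = 20 - 5/(2*F))
-(-35)*l(7) + ((-4 - 2) + 11) = -(-35)*(20 - 5/2/7) + ((-4 - 2) + 11) = -(-35)*(20 - 5/2*1/7) + (-6 + 11) = -(-35)*(20 - 5/14) + 5 = -(-35)*275/14 + 5 = -35*(-275/14) + 5 = 1375/2 + 5 = 1385/2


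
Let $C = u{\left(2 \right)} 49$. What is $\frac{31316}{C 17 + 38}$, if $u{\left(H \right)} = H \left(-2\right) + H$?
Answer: $- \frac{7829}{407} \approx -19.236$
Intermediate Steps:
$u{\left(H \right)} = - H$ ($u{\left(H \right)} = - 2 H + H = - H$)
$C = -98$ ($C = \left(-1\right) 2 \cdot 49 = \left(-2\right) 49 = -98$)
$\frac{31316}{C 17 + 38} = \frac{31316}{\left(-98\right) 17 + 38} = \frac{31316}{-1666 + 38} = \frac{31316}{-1628} = 31316 \left(- \frac{1}{1628}\right) = - \frac{7829}{407}$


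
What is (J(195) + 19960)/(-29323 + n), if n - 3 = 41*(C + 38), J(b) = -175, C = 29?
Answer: -19785/26573 ≈ -0.74455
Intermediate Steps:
n = 2750 (n = 3 + 41*(29 + 38) = 3 + 41*67 = 3 + 2747 = 2750)
(J(195) + 19960)/(-29323 + n) = (-175 + 19960)/(-29323 + 2750) = 19785/(-26573) = 19785*(-1/26573) = -19785/26573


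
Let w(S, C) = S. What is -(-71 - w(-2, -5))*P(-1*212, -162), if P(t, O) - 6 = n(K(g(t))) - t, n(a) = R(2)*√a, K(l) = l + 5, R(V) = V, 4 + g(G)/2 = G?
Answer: 15042 + 138*I*√427 ≈ 15042.0 + 2851.6*I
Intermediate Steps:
g(G) = -8 + 2*G
K(l) = 5 + l
n(a) = 2*√a
P(t, O) = 6 - t + 2*√(-3 + 2*t) (P(t, O) = 6 + (2*√(5 + (-8 + 2*t)) - t) = 6 + (2*√(-3 + 2*t) - t) = 6 + (-t + 2*√(-3 + 2*t)) = 6 - t + 2*√(-3 + 2*t))
-(-71 - w(-2, -5))*P(-1*212, -162) = -(-71 - 1*(-2))*(6 - (-1)*212 + 2*√(-3 + 2*(-1*212))) = -(-71 + 2)*(6 - 1*(-212) + 2*√(-3 + 2*(-212))) = -(-69)*(6 + 212 + 2*√(-3 - 424)) = -(-69)*(6 + 212 + 2*√(-427)) = -(-69)*(6 + 212 + 2*(I*√427)) = -(-69)*(6 + 212 + 2*I*√427) = -(-69)*(218 + 2*I*√427) = -(-15042 - 138*I*√427) = 15042 + 138*I*√427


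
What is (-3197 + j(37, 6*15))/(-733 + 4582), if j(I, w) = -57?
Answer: -3254/3849 ≈ -0.84541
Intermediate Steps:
(-3197 + j(37, 6*15))/(-733 + 4582) = (-3197 - 57)/(-733 + 4582) = -3254/3849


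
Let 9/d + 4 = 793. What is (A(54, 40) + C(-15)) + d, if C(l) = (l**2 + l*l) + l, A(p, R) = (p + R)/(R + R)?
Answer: 4588681/10520 ≈ 436.19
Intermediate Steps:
d = 3/263 (d = 9/(-4 + 793) = 9/789 = 9*(1/789) = 3/263 ≈ 0.011407)
A(p, R) = (R + p)/(2*R) (A(p, R) = (R + p)/((2*R)) = (R + p)*(1/(2*R)) = (R + p)/(2*R))
C(l) = l + 2*l**2 (C(l) = (l**2 + l**2) + l = 2*l**2 + l = l + 2*l**2)
(A(54, 40) + C(-15)) + d = ((1/2)*(40 + 54)/40 - 15*(1 + 2*(-15))) + 3/263 = ((1/2)*(1/40)*94 - 15*(1 - 30)) + 3/263 = (47/40 - 15*(-29)) + 3/263 = (47/40 + 435) + 3/263 = 17447/40 + 3/263 = 4588681/10520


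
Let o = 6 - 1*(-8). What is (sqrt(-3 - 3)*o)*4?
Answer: 56*I*sqrt(6) ≈ 137.17*I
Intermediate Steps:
o = 14 (o = 6 + 8 = 14)
(sqrt(-3 - 3)*o)*4 = (sqrt(-3 - 3)*14)*4 = (sqrt(-6)*14)*4 = ((I*sqrt(6))*14)*4 = (14*I*sqrt(6))*4 = 56*I*sqrt(6)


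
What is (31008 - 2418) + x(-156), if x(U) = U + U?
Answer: 28278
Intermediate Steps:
x(U) = 2*U
(31008 - 2418) + x(-156) = (31008 - 2418) + 2*(-156) = 28590 - 312 = 28278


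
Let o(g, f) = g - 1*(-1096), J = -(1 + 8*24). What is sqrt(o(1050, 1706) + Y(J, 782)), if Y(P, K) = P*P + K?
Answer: sqrt(40177) ≈ 200.44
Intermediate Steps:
J = -193 (J = -(1 + 192) = -1*193 = -193)
o(g, f) = 1096 + g (o(g, f) = g + 1096 = 1096 + g)
Y(P, K) = K + P**2 (Y(P, K) = P**2 + K = K + P**2)
sqrt(o(1050, 1706) + Y(J, 782)) = sqrt((1096 + 1050) + (782 + (-193)**2)) = sqrt(2146 + (782 + 37249)) = sqrt(2146 + 38031) = sqrt(40177)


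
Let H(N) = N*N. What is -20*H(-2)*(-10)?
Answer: 800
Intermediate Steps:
H(N) = N²
-20*H(-2)*(-10) = -20*(-2)²*(-10) = -20*4*(-10) = -80*(-10) = 800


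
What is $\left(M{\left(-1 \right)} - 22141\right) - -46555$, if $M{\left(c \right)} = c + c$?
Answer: $24412$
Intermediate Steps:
$M{\left(c \right)} = 2 c$
$\left(M{\left(-1 \right)} - 22141\right) - -46555 = \left(2 \left(-1\right) - 22141\right) - -46555 = \left(-2 - 22141\right) + 46555 = -22143 + 46555 = 24412$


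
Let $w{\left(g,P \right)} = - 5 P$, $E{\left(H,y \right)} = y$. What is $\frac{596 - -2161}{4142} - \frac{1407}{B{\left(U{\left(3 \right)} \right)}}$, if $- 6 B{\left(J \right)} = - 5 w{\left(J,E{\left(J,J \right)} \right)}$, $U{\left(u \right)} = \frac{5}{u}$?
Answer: $\frac{105244917}{517750} \approx 203.27$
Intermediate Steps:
$B{\left(J \right)} = - \frac{25 J}{6}$ ($B{\left(J \right)} = - \frac{\left(-5\right) \left(- 5 J\right)}{6} = - \frac{25 J}{6}$)
$\frac{596 - -2161}{4142} - \frac{1407}{B{\left(U{\left(3 \right)} \right)}} = \frac{596 - -2161}{4142} - \frac{1407}{\left(- \frac{25}{6}\right) \frac{5}{3}} = \left(596 + 2161\right) \frac{1}{4142} - \frac{1407}{\left(- \frac{25}{6}\right) 5 \cdot \frac{1}{3}} = 2757 \cdot \frac{1}{4142} - \frac{1407}{\left(- \frac{25}{6}\right) \frac{5}{3}} = \frac{2757}{4142} - \frac{1407}{- \frac{125}{18}} = \frac{2757}{4142} - - \frac{25326}{125} = \frac{2757}{4142} + \frac{25326}{125} = \frac{105244917}{517750}$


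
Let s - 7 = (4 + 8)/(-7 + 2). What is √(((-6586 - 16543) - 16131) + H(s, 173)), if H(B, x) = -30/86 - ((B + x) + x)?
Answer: I*√1831016110/215 ≈ 199.02*I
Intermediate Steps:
s = 23/5 (s = 7 + (4 + 8)/(-7 + 2) = 7 + 12/(-5) = 7 - ⅕*12 = 7 - 12/5 = 23/5 ≈ 4.6000)
H(B, x) = -15/43 - B - 2*x (H(B, x) = -30*1/86 - (B + 2*x) = -15/43 + (-B - 2*x) = -15/43 - B - 2*x)
√(((-6586 - 16543) - 16131) + H(s, 173)) = √(((-6586 - 16543) - 16131) + (-15/43 - 1*23/5 - 2*173)) = √((-23129 - 16131) + (-15/43 - 23/5 - 346)) = √(-39260 - 75454/215) = √(-8516354/215) = I*√1831016110/215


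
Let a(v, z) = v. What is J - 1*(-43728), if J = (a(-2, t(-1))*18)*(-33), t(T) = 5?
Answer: 44916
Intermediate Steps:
J = 1188 (J = -2*18*(-33) = -36*(-33) = 1188)
J - 1*(-43728) = 1188 - 1*(-43728) = 1188 + 43728 = 44916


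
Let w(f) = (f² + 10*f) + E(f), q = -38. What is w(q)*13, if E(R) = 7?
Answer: 13923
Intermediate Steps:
w(f) = 7 + f² + 10*f (w(f) = (f² + 10*f) + 7 = 7 + f² + 10*f)
w(q)*13 = (7 + (-38)² + 10*(-38))*13 = (7 + 1444 - 380)*13 = 1071*13 = 13923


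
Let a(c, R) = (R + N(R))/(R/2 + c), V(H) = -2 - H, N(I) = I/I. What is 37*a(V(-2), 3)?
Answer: 296/3 ≈ 98.667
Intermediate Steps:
N(I) = 1
a(c, R) = (1 + R)/(c + R/2) (a(c, R) = (R + 1)/(R/2 + c) = (1 + R)/(R*(½) + c) = (1 + R)/(R/2 + c) = (1 + R)/(c + R/2))
37*a(V(-2), 3) = 37*(2*(1 + 3)/(3 + 2*(-2 - 1*(-2)))) = 37*(2*4/(3 + 2*(-2 + 2))) = 37*(2*4/(3 + 2*0)) = 37*(2*4/(3 + 0)) = 37*(2*4/3) = 37*(2*(⅓)*4) = 37*(8/3) = 296/3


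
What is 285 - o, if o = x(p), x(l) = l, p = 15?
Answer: 270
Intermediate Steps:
o = 15
285 - o = 285 - 1*15 = 285 - 15 = 270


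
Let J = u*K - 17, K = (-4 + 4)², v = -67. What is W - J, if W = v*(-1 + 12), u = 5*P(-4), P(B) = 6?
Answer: -720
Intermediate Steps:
u = 30 (u = 5*6 = 30)
K = 0 (K = 0² = 0)
J = -17 (J = 30*0 - 17 = 0 - 17 = -17)
W = -737 (W = -67*(-1 + 12) = -67*11 = -737)
W - J = -737 - 1*(-17) = -737 + 17 = -720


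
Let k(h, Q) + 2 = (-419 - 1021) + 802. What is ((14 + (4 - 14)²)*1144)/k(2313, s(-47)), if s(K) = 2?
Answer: -8151/40 ≈ -203.77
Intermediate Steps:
k(h, Q) = -640 (k(h, Q) = -2 + ((-419 - 1021) + 802) = -2 + (-1440 + 802) = -2 - 638 = -640)
((14 + (4 - 14)²)*1144)/k(2313, s(-47)) = ((14 + (4 - 14)²)*1144)/(-640) = ((14 + (-10)²)*1144)*(-1/640) = ((14 + 100)*1144)*(-1/640) = (114*1144)*(-1/640) = 130416*(-1/640) = -8151/40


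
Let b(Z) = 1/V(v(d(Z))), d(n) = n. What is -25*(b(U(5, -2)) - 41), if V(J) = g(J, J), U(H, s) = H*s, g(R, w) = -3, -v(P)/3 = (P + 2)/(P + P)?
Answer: 3100/3 ≈ 1033.3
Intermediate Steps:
v(P) = -3*(2 + P)/(2*P) (v(P) = -3*(P + 2)/(P + P) = -3*(2 + P)/(2*P))
V(J) = -3
b(Z) = -⅓ (b(Z) = 1/(-3) = -⅓)
-25*(b(U(5, -2)) - 41) = -25*(-⅓ - 41) = -25*(-124/3) = 3100/3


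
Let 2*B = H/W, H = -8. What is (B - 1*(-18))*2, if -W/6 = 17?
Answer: 1840/51 ≈ 36.078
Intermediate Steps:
W = -102 (W = -6*17 = -102)
B = 2/51 (B = (-8/(-102))/2 = (-8*(-1/102))/2 = (½)*(4/51) = 2/51 ≈ 0.039216)
(B - 1*(-18))*2 = (2/51 - 1*(-18))*2 = (2/51 + 18)*2 = (920/51)*2 = 1840/51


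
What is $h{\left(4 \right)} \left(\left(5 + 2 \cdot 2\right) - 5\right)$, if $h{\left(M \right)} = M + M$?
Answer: $32$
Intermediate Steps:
$h{\left(M \right)} = 2 M$
$h{\left(4 \right)} \left(\left(5 + 2 \cdot 2\right) - 5\right) = 2 \cdot 4 \left(\left(5 + 2 \cdot 2\right) - 5\right) = 8 \left(\left(5 + 4\right) - 5\right) = 8 \left(9 - 5\right) = 8 \cdot 4 = 32$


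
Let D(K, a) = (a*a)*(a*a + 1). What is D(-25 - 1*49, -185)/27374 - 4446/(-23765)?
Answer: 13919041332527/325271555 ≈ 42792.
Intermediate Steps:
D(K, a) = a²*(1 + a²) (D(K, a) = a²*(a² + 1) = a²*(1 + a²))
D(-25 - 1*49, -185)/27374 - 4446/(-23765) = ((-185)² + (-185)⁴)/27374 - 4446/(-23765) = (34225 + 1171350625)*(1/27374) - 4446*(-1/23765) = 1171384850*(1/27374) + 4446/23765 = 585692425/13687 + 4446/23765 = 13919041332527/325271555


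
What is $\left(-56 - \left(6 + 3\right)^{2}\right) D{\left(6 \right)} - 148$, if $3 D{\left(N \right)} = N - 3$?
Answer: $-285$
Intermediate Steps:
$D{\left(N \right)} = -1 + \frac{N}{3}$ ($D{\left(N \right)} = \frac{N - 3}{3} = \frac{-3 + N}{3} = -1 + \frac{N}{3}$)
$\left(-56 - \left(6 + 3\right)^{2}\right) D{\left(6 \right)} - 148 = \left(-56 - \left(6 + 3\right)^{2}\right) \left(-1 + \frac{1}{3} \cdot 6\right) - 148 = \left(-56 - 9^{2}\right) \left(-1 + 2\right) - 148 = \left(-56 - 81\right) 1 - 148 = \left(-137\right) 1 - 148 = -137 - 148 = -285$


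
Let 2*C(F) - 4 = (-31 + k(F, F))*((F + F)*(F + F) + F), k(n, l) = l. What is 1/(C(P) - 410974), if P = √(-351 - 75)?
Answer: -769546/296741700983 + 1735*I*√426/296741700983 ≈ -2.5933e-6 + 1.2068e-7*I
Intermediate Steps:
P = I*√426 (P = √(-426) = I*√426 ≈ 20.64*I)
C(F) = 2 + (-31 + F)*(F + 4*F²)/2 (C(F) = 2 + ((-31 + F)*((F + F)*(F + F) + F))/2 = 2 + ((-31 + F)*((2*F)*(2*F) + F))/2 = 2 + ((-31 + F)*(4*F² + F))/2 = 2 + ((-31 + F)*(F + 4*F²))/2 = 2 + (-31 + F)*(F + 4*F²)/2)
1/(C(P) - 410974) = 1/((2 + 2*(I*√426)³ - 123*(I*√426)²/2 - 31*I*√426/2) - 410974) = 1/((2 + 2*(-426*I*√426) - 123/2*(-426) - 31*I*√426/2) - 410974) = 1/((2 - 852*I*√426 + 26199 - 31*I*√426/2) - 410974) = 1/((26201 - 1735*I*√426/2) - 410974) = 1/(-384773 - 1735*I*√426/2)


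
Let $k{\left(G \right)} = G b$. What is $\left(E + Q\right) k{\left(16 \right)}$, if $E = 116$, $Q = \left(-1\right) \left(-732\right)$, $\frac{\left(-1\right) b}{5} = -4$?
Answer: $271360$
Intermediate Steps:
$b = 20$ ($b = \left(-5\right) \left(-4\right) = 20$)
$Q = 732$
$k{\left(G \right)} = 20 G$ ($k{\left(G \right)} = G 20 = 20 G$)
$\left(E + Q\right) k{\left(16 \right)} = \left(116 + 732\right) 20 \cdot 16 = 848 \cdot 320 = 271360$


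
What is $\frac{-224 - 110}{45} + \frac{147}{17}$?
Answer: $\frac{937}{765} \approx 1.2248$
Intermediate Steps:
$\frac{-224 - 110}{45} + \frac{147}{17} = \left(-224 - 110\right) \frac{1}{45} + 147 \cdot \frac{1}{17} = \left(-334\right) \frac{1}{45} + \frac{147}{17} = - \frac{334}{45} + \frac{147}{17} = \frac{937}{765}$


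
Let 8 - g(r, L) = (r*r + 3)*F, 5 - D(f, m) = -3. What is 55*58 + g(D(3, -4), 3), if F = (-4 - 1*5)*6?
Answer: 6816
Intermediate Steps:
D(f, m) = 8 (D(f, m) = 5 - 1*(-3) = 5 + 3 = 8)
F = -54 (F = (-4 - 5)*6 = -9*6 = -54)
g(r, L) = 170 + 54*r² (g(r, L) = 8 - (r*r + 3)*(-54) = 8 - (r² + 3)*(-54) = 8 - (3 + r²)*(-54) = 8 - (-162 - 54*r²) = 8 + (162 + 54*r²) = 170 + 54*r²)
55*58 + g(D(3, -4), 3) = 55*58 + (170 + 54*8²) = 3190 + (170 + 54*64) = 3190 + (170 + 3456) = 3190 + 3626 = 6816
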